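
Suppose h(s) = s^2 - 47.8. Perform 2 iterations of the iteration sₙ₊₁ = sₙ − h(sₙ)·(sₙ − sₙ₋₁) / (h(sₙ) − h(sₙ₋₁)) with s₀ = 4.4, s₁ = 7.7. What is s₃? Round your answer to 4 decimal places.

h(4.4) = -28.440000, h(7.7) = 11.490000
s₂ = 7.700000 − 11.490000·(7.700000 − 4.400000) / (11.490000 − (-28.440000)) = 7.700000 − (37.917000)/(39.930000) = 6.750413
h(6.750413) = -2.231921
s₃ = 6.750413 − (-2.231921)·(6.750413 − 7.700000) / (-2.231921 − 11.490000) = 6.750413 − (2.119403)/(-13.721921) = 6.904867

6.9049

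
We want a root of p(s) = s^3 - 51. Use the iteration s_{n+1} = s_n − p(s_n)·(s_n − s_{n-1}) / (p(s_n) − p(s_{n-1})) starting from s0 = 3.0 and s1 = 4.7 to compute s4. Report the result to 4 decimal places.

3.7105

p(3.0) = -24.000000, p(4.7) = 52.823000
s2 = 4.700000 − 52.823000·(4.700000 − 3.000000) / (52.823000 − (-24.000000)) = 4.700000 − (89.799100)/(76.823000) = 3.531091
p(3.531091) = -6.972228
s3 = 3.531091 − (-6.972228)·(3.531091 − 4.700000) / (-6.972228 − 52.823000) = 3.531091 − (8.149900)/(-59.795228) = 3.667388
p(3.667388) = -1.674613
s4 = 3.667388 − (-1.674613)·(3.667388 − 3.531091) / (-1.674613 − (-6.972228)) = 3.667388 − (-0.228244)/(5.297615) = 3.710472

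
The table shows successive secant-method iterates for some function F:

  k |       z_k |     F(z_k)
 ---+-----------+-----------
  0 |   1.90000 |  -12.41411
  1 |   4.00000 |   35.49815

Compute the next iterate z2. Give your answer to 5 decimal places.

z2 = 4.00000 − 35.49815·(4.00000 − 1.90000) / (35.49815 − (-12.41411))
   = 4.00000 − (74.5461150)/(47.9122600) = 2.4441119

2.44411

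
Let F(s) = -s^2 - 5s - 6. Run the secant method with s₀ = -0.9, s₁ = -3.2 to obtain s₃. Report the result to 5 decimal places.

F(-0.9) = -2.3100000, F(-3.2) = -0.2400000
s₂ = -3.2000000 − (-0.2400000)·(-3.2000000 − (-0.9000000)) / (-0.2400000 − (-2.3100000)) = -3.2000000 − (0.5520000)/(2.0700000) = -3.4666667
F(-3.4666667) = -0.6844444
s₃ = -3.4666667 − (-0.6844444)·(-3.4666667 − (-3.2000000)) / (-0.6844444 − (-0.2400000)) = -3.4666667 − (0.1825185)/(-0.4444444) = -3.0560000

-3.05600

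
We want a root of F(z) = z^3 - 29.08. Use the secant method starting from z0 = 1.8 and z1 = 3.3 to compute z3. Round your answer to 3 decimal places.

F(1.8) = -23.24800, F(3.3) = 6.85700
z2 = 3.30000 − 6.85700·(3.30000 − 1.80000) / (6.85700 − (-23.24800)) = 3.30000 − (10.28550)/(30.10500) = 2.95835
F(2.95835) = -3.18912
z3 = 2.95835 − (-3.18912)·(2.95835 − 3.30000) / (-3.18912 − 6.85700) = 2.95835 − (1.08958)/(-10.04612) = 3.06680

3.067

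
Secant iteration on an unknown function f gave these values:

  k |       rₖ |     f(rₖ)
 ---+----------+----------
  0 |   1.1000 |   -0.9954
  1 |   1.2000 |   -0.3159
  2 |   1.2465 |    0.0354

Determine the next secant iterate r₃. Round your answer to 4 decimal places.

r₃ = 1.2465 − 0.0354·(1.2465 − 1.2000) / (0.0354 − (-0.3159))
   = 1.2465 − (0.001646)/(0.351300) = 1.241814

1.2418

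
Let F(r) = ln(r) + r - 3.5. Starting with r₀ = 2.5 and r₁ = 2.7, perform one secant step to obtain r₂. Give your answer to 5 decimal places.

F(2.5) = -0.0837093, F(2.7) = 0.1932518
r₂ = 2.7000000 − 0.1932518·(2.7000000 − 2.5000000) / (0.1932518 − (-0.0837093)) = 2.7000000 − (0.0386504)/(0.2769610) = 2.5604484

2.56045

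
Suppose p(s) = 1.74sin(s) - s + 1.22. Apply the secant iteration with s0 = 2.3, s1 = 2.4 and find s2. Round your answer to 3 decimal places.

p(2.3) = 0.21753, p(2.4) = -0.00469
s2 = 2.40000 − (-0.00469)·(2.40000 − 2.30000) / (-0.00469 − 0.21753) = 2.40000 − (-0.00047)/(-0.22222) = 2.39789

2.398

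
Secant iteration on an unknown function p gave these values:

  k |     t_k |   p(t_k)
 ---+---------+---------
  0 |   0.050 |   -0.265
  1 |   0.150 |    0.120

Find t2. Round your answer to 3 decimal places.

t2 = 0.150 − 0.120·(0.150 − 0.050) / (0.120 − (-0.265))
   = 0.150 − (0.01200)/(0.38500) = 0.11883

0.119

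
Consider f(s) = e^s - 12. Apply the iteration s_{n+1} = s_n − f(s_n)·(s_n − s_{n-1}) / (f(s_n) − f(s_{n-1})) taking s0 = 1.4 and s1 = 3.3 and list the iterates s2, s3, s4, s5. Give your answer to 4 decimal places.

f(1.4) = -7.944800, f(3.3) = 15.112639
s2 = 3.300000 − 15.112639·(3.300000 − 1.400000) / (15.112639 − (-7.944800)) = 3.300000 − (28.714014)/(23.057439) = 2.054675
f(2.054675) = -4.195702
s3 = 2.054675 − (-4.195702)·(2.054675 − 3.300000) / (-4.195702 − 15.112639) = 2.054675 − (5.225014)/(-19.308341) = 2.325284
f(2.325284) = -1.770417
s4 = 2.325284 − (-1.770417)·(2.325284 − 2.054675) / (-1.770417 − (-4.195702)) = 2.325284 − (-0.479091)/(2.425285) = 2.522824
f(2.522824) = 0.463744
s5 = 2.522824 − 0.463744·(2.522824 − 2.325284) / (0.463744 − (-1.770417)) = 2.522824 − (0.091608)/(2.234161) = 2.481821

2.0547, 2.3253, 2.5228, 2.4818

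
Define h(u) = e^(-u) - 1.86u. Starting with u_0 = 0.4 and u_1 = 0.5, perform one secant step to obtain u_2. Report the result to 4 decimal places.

h(0.4) = -0.073680, h(0.5) = -0.323469
u_2 = 0.500000 − (-0.323469)·(0.500000 − 0.400000) / (-0.323469 − (-0.073680)) = 0.500000 − (-0.032347)/(-0.249789) = 0.370503

0.3705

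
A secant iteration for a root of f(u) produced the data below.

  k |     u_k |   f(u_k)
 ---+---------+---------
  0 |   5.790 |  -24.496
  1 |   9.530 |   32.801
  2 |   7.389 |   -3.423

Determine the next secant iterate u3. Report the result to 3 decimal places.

7.591

u3 = 7.389 − (-3.423)·(7.389 − 9.530) / (-3.423 − 32.801)
   = 7.389 − (7.32864)/(-36.22400) = 7.59131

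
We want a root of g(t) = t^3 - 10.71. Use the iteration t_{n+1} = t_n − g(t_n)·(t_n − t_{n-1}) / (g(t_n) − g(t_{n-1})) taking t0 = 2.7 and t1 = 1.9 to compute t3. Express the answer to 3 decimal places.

g(2.7) = 8.97300, g(1.9) = -3.85100
t2 = 1.90000 − (-3.85100)·(1.90000 − 2.70000) / (-3.85100 − 8.97300) = 1.90000 − (3.08080)/(-12.82400) = 2.14024
g(2.14024) = -0.90640
t3 = 2.14024 − (-0.90640)·(2.14024 − 1.90000) / (-0.90640 − (-3.85100)) = 2.14024 − (-0.21775)/(2.94460) = 2.21419

2.214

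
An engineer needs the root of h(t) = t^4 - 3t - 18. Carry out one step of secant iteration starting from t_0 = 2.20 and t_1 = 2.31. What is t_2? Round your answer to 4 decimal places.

h(2.20) = -1.174400, h(2.31) = 3.543963
t_2 = 2.310000 − 3.543963·(2.310000 − 2.200000) / (3.543963 − (-1.174400)) = 2.310000 − (0.389836)/(4.718363) = 2.227379

2.2274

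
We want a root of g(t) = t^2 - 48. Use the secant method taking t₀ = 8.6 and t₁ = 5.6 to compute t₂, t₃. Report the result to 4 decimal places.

g(8.6) = 25.960000, g(5.6) = -16.640000
t₂ = 5.600000 − (-16.640000)·(5.600000 − 8.600000) / (-16.640000 − 25.960000) = 5.600000 − (49.920000)/(-42.600000) = 6.771831
g(6.771831) = -2.142305
t₃ = 6.771831 − (-2.142305)·(6.771831 − 5.600000) / (-2.142305 − (-16.640000)) = 6.771831 − (-2.510419)/(14.497695) = 6.944991

6.7718, 6.9450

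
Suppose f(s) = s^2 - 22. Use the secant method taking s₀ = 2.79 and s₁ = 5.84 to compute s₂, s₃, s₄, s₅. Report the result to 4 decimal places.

f(2.79) = -14.215900, f(5.84) = 12.105600
s₂ = 5.840000 − 12.105600·(5.840000 − 2.790000) / (12.105600 − (-14.215900)) = 5.840000 − (36.922080)/(26.321500) = 4.437265
f(4.437265) = -2.310676
s₃ = 4.437265 − (-2.310676)·(4.437265 − 5.840000) / (-2.310676 − 12.105600) = 4.437265 − (3.241266)/(-14.416276) = 4.662099
f(4.662099) = -0.264832
s₄ = 4.662099 − (-0.264832)·(4.662099 − 4.437265) / (-0.264832 − (-2.310676)) = 4.662099 − (-0.059543)/(2.045844) = 4.691204
f(4.691204) = 0.007391
s₅ = 4.691204 − 0.007391·(4.691204 − 4.662099) / (0.007391 − (-0.264832)) = 4.691204 − (0.000215)/(0.272223) = 4.690413

4.4373, 4.6621, 4.6912, 4.6904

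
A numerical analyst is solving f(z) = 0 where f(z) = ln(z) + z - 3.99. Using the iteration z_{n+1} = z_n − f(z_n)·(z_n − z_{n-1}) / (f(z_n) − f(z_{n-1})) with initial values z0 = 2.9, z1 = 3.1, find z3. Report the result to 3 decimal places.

2.919

f(2.9) = -0.02529, f(3.1) = 0.24140
z2 = 3.10000 − 0.24140·(3.10000 − 2.90000) / (0.24140 − (-0.02529)) = 3.10000 − (0.04828)/(0.26669) = 2.91897
f(2.91897) = 0.00019
z3 = 2.91897 − 0.00019·(2.91897 − 3.10000) / (0.00019 − 0.24140) = 2.91897 − (-0.00004)/(-0.24121) = 2.91882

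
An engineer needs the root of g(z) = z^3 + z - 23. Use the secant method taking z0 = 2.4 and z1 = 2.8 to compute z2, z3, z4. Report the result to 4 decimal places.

2.7178, 2.7265, 2.7267

g(2.4) = -6.776000, g(2.8) = 1.752000
z2 = 2.800000 − 1.752000·(2.800000 − 2.400000) / (1.752000 − (-6.776000)) = 2.800000 − (0.700800)/(8.528000) = 2.717824
g(2.717824) = -0.206794
z3 = 2.717824 − (-0.206794)·(2.717824 − 2.800000) / (-0.206794 − 1.752000) = 2.717824 − (0.016994)/(-1.958794) = 2.726499
g(2.726499) = -0.005257
z4 = 2.726499 − (-0.005257)·(2.726499 − 2.717824) / (-0.005257 − (-0.206794)) = 2.726499 − (-0.000046)/(0.201537) = 2.726725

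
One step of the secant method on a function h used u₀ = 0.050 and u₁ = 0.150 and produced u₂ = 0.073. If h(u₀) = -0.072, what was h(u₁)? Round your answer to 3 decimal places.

The secant line through (0.050, -0.072) and (0.150, h(u₁)) crosses zero at u₂ = 0.073.
So (0.050, -0.072), (0.150, h(u₁)), (0.073, 0) are collinear:
h(u₁) = -0.072 · (0.150 − 0.073) / (0.050 − 0.073) = -0.072 · (0.07700)/(-0.02300) = 0.24104

0.241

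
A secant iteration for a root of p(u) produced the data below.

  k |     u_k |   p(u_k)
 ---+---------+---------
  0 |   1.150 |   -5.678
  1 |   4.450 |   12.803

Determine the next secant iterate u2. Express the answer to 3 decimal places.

u2 = 4.450 − 12.803·(4.450 − 1.150) / (12.803 − (-5.678))
   = 4.450 − (42.24990)/(18.48100) = 2.16387

2.164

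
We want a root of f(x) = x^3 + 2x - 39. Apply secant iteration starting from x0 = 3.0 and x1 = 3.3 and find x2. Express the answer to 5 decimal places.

f(3.0) = -6.0000000, f(3.3) = 3.5370000
x2 = 3.3000000 − 3.5370000·(3.3000000 − 3.0000000) / (3.5370000 − (-6.0000000)) = 3.3000000 − (1.0611000)/(9.5370000) = 3.1887386

3.18874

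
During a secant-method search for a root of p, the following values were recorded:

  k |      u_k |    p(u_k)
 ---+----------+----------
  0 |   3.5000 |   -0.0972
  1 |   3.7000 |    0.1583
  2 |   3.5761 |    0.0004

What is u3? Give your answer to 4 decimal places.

u3 = 3.5761 − 0.0004·(3.5761 − 3.7000) / (0.0004 − 0.1583)
   = 3.5761 − (-0.000050)/(-0.157900) = 3.575786

3.5758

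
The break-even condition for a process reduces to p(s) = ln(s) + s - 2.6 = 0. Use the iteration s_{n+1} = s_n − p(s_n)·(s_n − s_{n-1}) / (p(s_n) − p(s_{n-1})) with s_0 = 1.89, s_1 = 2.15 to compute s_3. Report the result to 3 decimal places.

p(1.89) = -0.07342, p(2.15) = 0.31547
s_2 = 2.15000 − 0.31547·(2.15000 − 1.89000) / (0.31547 − (-0.07342)) = 2.15000 − (0.08202)/(0.38889) = 1.93909
p(1.93909) = 0.00131
s_3 = 1.93909 − 0.00131·(1.93909 − 2.15000) / (0.00131 − 0.31547) = 1.93909 − (-0.00028)/(-0.31416) = 1.93821

1.938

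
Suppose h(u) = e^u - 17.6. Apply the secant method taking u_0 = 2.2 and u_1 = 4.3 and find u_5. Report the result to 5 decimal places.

2.86242

h(2.2) = -8.5749865, h(4.3) = 56.0997937
u_2 = 4.3000000 − 56.0997937·(4.3000000 − 2.2000000) / (56.0997937 − (-8.5749865)) = 4.3000000 − (117.8095668)/(64.6747802) = 2.4784311
h(2.4784311) = -5.6774553
u_3 = 2.4784311 − (-5.6774553)·(2.4784311 − 4.3000000) / (-5.6774553 − 56.0997937) = 2.4784311 − (10.3418758)/(-61.7772490) = 2.6458370
h(2.6458370) = -3.5047619
u_4 = 2.6458370 − (-3.5047619)·(2.6458370 − 2.4784311) / (-3.5047619 − (-5.6774553)) = 2.6458370 − (-0.5867178)/(2.1726934) = 2.9158787
h(2.9158787) = 0.8650307
u_5 = 2.9158787 − 0.8650307·(2.9158787 − 2.6458370) / (0.8650307 − (-3.5047619)) = 2.9158787 − (0.2335944)/(4.3697925) = 2.8624221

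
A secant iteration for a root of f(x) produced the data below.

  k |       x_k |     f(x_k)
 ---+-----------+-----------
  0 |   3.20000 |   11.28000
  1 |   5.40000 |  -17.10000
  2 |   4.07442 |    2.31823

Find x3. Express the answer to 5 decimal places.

x3 = 4.07442 − 2.31823·(4.07442 − 5.40000) / (2.31823 − (-17.10000))
   = 4.07442 − (-3.0729993)/(19.4182300) = 4.2326733

4.23267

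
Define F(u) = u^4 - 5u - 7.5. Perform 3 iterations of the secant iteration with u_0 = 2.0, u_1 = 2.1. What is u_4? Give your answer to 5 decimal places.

2.05301

F(2.0) = -1.5000000, F(2.1) = 1.4481000
u_2 = 2.1000000 − 1.4481000·(2.1000000 − 2.0000000) / (1.4481000 − (-1.5000000)) = 2.1000000 − (0.1448100)/(2.9481000) = 2.0508802
F(2.0508802) = -0.0630423
u_3 = 2.0508802 − (-0.0630423)·(2.0508802 − 2.1000000) / (-0.0630423 − 1.4481000) = 2.0508802 − (0.0030966)/(-1.5111423) = 2.0529294
F(2.0529294) = -0.0024750
u_4 = 2.0529294 − (-0.0024750)·(2.0529294 − 2.0508802) / (-0.0024750 − (-0.0630423)) = 2.0529294 − (-0.0000051)/(0.0605673) = 2.0530132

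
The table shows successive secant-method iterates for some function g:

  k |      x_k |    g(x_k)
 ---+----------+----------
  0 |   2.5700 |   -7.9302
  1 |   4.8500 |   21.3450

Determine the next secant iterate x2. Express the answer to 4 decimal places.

x2 = 4.8500 − 21.3450·(4.8500 − 2.5700) / (21.3450 − (-7.9302))
   = 4.8500 − (48.666600)/(29.275200) = 3.187617

3.1876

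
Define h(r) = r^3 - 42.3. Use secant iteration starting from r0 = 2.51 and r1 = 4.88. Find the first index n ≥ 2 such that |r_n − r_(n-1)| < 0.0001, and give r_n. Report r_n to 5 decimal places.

h(2.51) = -26.4867490, h(4.88) = 73.9142720
r2 = 4.8800000 − 73.9142720·(2.3700000)/(100.4010210) = 3.1352287;  |Δ| = 1.7447713
h(3.1352287) = -11.4817724
r3 = 3.1352287 − (-11.4817724)·(-1.7447713)/(-85.3960444) = 3.3698188;  |Δ| = 0.2345901
h(3.3698188) = -4.0334215
r4 = 3.3698188 − (-4.0334215)·(0.2345901)/(7.4483508) = 3.4968537;  |Δ| = 0.1270349
h(3.4968537) = 0.4594775
r5 = 3.4968537 − 0.4594775·(0.1270349)/(4.4928990) = 3.4838622;  |Δ| = 0.0129915
h(3.4838622) = -0.0153354
r6 = 3.4838622 − (-0.0153354)·(-0.0129915)/(-0.4748129) = 3.4842818;  |Δ| = 0.0004196
h(3.4842818) = -0.0000552
r7 = 3.4842818 − (-0.0000552)·(0.0004196)/(0.0152801) = 3.4842833;  |Δ| = 0.0000015
|r7 − r6| = 0.0000015 < 0.0001

n = 7, r_n = 3.48428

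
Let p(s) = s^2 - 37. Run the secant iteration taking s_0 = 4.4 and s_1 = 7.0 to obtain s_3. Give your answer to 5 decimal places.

p(4.4) = -17.6400000, p(7.0) = 12.0000000
s_2 = 7.0000000 − 12.0000000·(7.0000000 − 4.4000000) / (12.0000000 − (-17.6400000)) = 7.0000000 − (31.2000000)/(29.6400000) = 5.9473684
p(5.9473684) = -1.6288089
s_3 = 5.9473684 − (-1.6288089)·(5.9473684 − 7.0000000) / (-1.6288089 − 12.0000000) = 5.9473684 − (1.7145356)/(-13.6288089) = 6.0731707

6.07317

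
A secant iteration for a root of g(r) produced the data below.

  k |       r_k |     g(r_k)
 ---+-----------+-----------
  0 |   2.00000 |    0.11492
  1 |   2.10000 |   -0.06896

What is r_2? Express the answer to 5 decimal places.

2.06250

r_2 = 2.10000 − (-0.06896)·(2.10000 − 2.00000) / (-0.06896 − 0.11492)
   = 2.10000 − (-0.0068960)/(-0.1838800) = 2.0624973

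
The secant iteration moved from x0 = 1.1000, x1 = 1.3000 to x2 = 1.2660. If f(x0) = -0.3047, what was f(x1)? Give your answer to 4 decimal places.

The secant line through (1.1000, -0.3047) and (1.3000, f(x1)) crosses zero at x2 = 1.2660.
So (1.1000, -0.3047), (1.3000, f(x1)), (1.2660, 0) are collinear:
f(x1) = -0.3047 · (1.3000 − 1.2660) / (1.1000 − 1.2660) = -0.3047 · (0.034000)/(-0.166000) = 0.062408

0.0624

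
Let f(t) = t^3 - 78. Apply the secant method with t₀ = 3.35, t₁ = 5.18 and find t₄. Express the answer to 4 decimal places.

f(3.35) = -40.404625, f(5.18) = 60.991832
t₂ = 5.180000 − 60.991832·(5.180000 − 3.350000) / (60.991832 − (-40.404625)) = 5.180000 − (111.615053)/(101.396457) = 4.079221
f(4.079221) = -10.121565
t₃ = 4.079221 − (-10.121565)·(4.079221 − 5.180000) / (-10.121565 − 60.991832) = 4.079221 − (11.141602)/(-71.113397) = 4.235895
f(4.235895) = -1.996150
t₄ = 4.235895 − (-1.996150)·(4.235895 − 4.079221) / (-1.996150 − (-10.121565)) = 4.235895 − (-0.312744)/(8.125415) = 4.274385

4.2744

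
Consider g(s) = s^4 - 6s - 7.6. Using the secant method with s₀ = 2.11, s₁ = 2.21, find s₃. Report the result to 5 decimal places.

2.12367

g(2.11) = -0.4388056, g(2.21) = 2.9944328
s₂ = 2.2100000 − 2.9944328·(2.2100000 − 2.1100000) / (2.9944328 − (-0.4388056)) = 2.2100000 − (0.2994433)/(3.4332384) = 2.1227811
g(2.1227811) = -0.0308518
s₃ = 2.1227811 − (-0.0308518)·(2.1227811 − 2.2100000) / (-0.0308518 − 2.9944328) = 2.1227811 − (0.0026909)/(-3.0252846) = 2.1236706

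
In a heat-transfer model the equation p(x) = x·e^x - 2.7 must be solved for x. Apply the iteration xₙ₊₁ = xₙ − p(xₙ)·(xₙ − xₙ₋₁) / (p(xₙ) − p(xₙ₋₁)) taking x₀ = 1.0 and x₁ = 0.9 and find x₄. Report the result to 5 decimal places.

p(1.0) = 0.0182818, p(0.9) = -0.4863572
x₂ = 0.9000000 − (-0.4863572)·(0.9000000 − 1.0000000) / (-0.4863572 − 0.0182818) = 0.9000000 − (0.0486357)/(-0.5046390) = 0.9963772
p(0.9963772) = -0.0013601
x₃ = 0.9963772 − (-0.0013601)·(0.9963772 − 0.9000000) / (-0.0013601 − (-0.4863572)) = 0.9963772 − (-0.0001311)/(0.4849971) = 0.9966475
p(0.9966475) = 0.0001016
x₄ = 0.9966475 − 0.0001016·(0.9966475 − 0.9963772) / (0.0001016 − (-0.0013601)) = 0.9966475 − (0.0000000)/(0.0014617) = 0.9966287

0.99663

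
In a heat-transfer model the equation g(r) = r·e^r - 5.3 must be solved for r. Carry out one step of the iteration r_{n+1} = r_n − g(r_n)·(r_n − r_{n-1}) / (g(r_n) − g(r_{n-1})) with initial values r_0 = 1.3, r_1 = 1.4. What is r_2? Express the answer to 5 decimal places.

g(1.3) = -0.5299143, g(1.4) = 0.3772800
r_2 = 1.4000000 − 0.3772800·(1.4000000 − 1.3000000) / (0.3772800 − (-0.5299143)) = 1.4000000 − (0.0377280)/(0.9071943) = 1.3584124

1.35841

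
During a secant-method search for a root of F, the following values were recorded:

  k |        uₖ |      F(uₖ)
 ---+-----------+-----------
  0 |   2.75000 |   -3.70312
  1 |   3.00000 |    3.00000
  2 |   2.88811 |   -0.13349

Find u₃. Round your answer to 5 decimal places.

2.89288

u₃ = 2.88811 − (-0.13349)·(2.88811 − 3.00000) / (-0.13349 − 3.00000)
   = 2.88811 − (0.0149362)/(-3.1334900) = 2.8928766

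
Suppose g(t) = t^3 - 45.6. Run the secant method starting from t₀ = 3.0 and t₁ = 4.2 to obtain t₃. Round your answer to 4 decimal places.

3.5569

g(3.0) = -18.600000, g(4.2) = 28.488000
t₂ = 4.200000 − 28.488000·(4.200000 − 3.000000) / (28.488000 − (-18.600000)) = 4.200000 − (34.185600)/(47.088000) = 3.474006
g(3.474006) = -3.673198
t₃ = 3.474006 − (-3.673198)·(3.474006 − 4.200000) / (-3.673198 − 28.488000) = 3.474006 − (2.666719)/(-32.161198) = 3.556923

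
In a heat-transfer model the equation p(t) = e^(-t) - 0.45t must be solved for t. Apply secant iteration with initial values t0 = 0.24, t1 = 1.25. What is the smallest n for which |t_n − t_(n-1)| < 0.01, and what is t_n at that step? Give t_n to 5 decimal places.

p(0.24) = 0.6786279, p(1.25) = -0.2759952
t2 = 1.2500000 − (-0.2759952)·(1.0100000)/(-0.9546231) = 0.9579945;  |Δ| = 0.2920055
p(0.9579945) = -0.0474360
t3 = 0.9579945 − (-0.0474360)·(-0.2920055)/(0.2285592) = 0.8973907;  |Δ| = 0.0606039
p(0.8973907) = 0.0038061
t4 = 0.8973907 − 0.0038061·(-0.0606039)/(0.0512421) = 0.9018922;  |Δ| = 0.0045015
|t4 − t3| = 0.0045015 < 0.01

n = 4, t_n = 0.90189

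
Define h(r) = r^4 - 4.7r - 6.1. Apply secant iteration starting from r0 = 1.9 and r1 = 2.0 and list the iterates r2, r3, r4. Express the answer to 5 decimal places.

1.97998, 1.98136, 1.98138

h(1.9) = -1.9979000, h(2.0) = 0.5000000
r2 = 2.0000000 − 0.5000000·(2.0000000 − 1.9000000) / (0.5000000 − (-1.9979000)) = 2.0000000 − (0.0500000)/(2.4979000) = 1.9799832
h(1.9799832) = -0.0369069
r3 = 1.9799832 − (-0.0369069)·(1.9799832 − 2.0000000) / (-0.0369069 − 0.5000000) = 1.9799832 − (0.0007388)/(-0.5369069) = 1.9813591
h(1.9813591) = -0.0006077
r4 = 1.9813591 − (-0.0006077)·(1.9813591 − 1.9799832) / (-0.0006077 − (-0.0369069)) = 1.9813591 − (-0.0000008)/(0.0362992) = 1.9813822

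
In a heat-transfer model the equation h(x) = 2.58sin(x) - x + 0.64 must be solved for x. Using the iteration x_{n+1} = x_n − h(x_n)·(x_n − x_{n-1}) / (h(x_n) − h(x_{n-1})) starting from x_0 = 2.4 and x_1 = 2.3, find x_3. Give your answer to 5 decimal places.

h(2.4) = -0.0173050, h(2.3) = 0.2639194
x_2 = 2.3000000 − 0.2639194·(2.3000000 − 2.4000000) / (0.2639194 − (-0.0173050)) = 2.3000000 − (-0.0263919)/(0.2812244) = 2.3938466
h(2.3938466) = 0.0005222
x_3 = 2.3938466 − 0.0005222·(2.3938466 − 2.3000000) / (0.0005222 − 0.2639194) = 2.3938466 − (0.0000490)/(-0.2633973) = 2.3940326

2.39403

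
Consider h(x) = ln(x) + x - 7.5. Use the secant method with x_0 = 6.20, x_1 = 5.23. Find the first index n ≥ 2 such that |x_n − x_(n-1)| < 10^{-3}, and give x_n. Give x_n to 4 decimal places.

h(6.20) = 0.524549, h(5.23) = -0.615589
x_2 = 5.230000 − (-0.615589)·(-0.970000)/(-1.140138) = 5.753727;  |Δ| = 0.523727
h(5.753727) = 0.003575
x_3 = 5.753727 − 0.003575·(0.523727)/(0.619164) = 5.750703;  |Δ| = 0.003024
h(5.750703) = 0.000025
x_4 = 5.750703 − 0.000025·(-0.003024)/(-0.003549) = 5.750682;  |Δ| = 0.000022
|x_4 − x_3| = 0.000022 < 10^{-3}

n = 4, x_n = 5.7507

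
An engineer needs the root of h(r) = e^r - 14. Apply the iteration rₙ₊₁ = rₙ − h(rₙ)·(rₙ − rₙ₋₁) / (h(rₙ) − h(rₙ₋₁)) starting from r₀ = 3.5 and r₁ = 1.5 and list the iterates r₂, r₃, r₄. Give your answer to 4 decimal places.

h(3.5) = 19.115452, h(1.5) = -9.518311
r₂ = 1.500000 − (-9.518311)·(1.500000 − 3.500000) / (-9.518311 − 19.115452) = 1.500000 − (19.036622)/(-28.633763) = 2.164831
h(2.164831) = -5.286868
r₃ = 2.164831 − (-5.286868)·(2.164831 − 1.500000) / (-5.286868 − (-9.518311)) = 2.164831 − (-3.514875)/(4.231443) = 2.995488
h(2.995488) = 5.995111
r₄ = 2.995488 − 5.995111·(2.995488 − 2.164831) / (5.995111 − (-5.286868)) = 2.995488 − (4.979878)/(11.281979) = 2.554087

2.1648, 2.9955, 2.5541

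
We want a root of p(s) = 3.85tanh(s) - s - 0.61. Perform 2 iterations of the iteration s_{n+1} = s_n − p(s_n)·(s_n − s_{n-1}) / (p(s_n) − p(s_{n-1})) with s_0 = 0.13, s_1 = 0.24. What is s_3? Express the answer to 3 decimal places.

0.219

p(0.13) = -0.24230, p(0.24) = 0.05666
s_2 = 0.24000 − 0.05666·(0.24000 − 0.13000) / (0.05666 − (-0.24230)) = 0.24000 − (0.00623)/(0.29896) = 0.21915
p(0.21915) = 0.00133
s_3 = 0.21915 − 0.00133·(0.21915 − 0.24000) / (0.00133 − 0.05666) = 0.21915 − (-0.00003)/(-0.05533) = 0.21865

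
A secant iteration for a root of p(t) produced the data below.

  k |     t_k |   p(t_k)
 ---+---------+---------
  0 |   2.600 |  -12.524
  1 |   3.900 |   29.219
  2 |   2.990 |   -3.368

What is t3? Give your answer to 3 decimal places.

t3 = 2.990 − (-3.368)·(2.990 − 3.900) / (-3.368 − 29.219)
   = 2.990 − (3.06488)/(-32.58700) = 3.08405

3.084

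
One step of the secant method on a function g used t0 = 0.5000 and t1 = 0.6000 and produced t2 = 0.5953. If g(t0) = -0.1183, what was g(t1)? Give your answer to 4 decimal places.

The secant line through (0.5000, -0.1183) and (0.6000, g(t1)) crosses zero at t2 = 0.5953.
So (0.5000, -0.1183), (0.6000, g(t1)), (0.5953, 0) are collinear:
g(t1) = -0.1183 · (0.6000 − 0.5953) / (0.5000 − 0.5953) = -0.1183 · (0.004700)/(-0.095300) = 0.005834

0.0058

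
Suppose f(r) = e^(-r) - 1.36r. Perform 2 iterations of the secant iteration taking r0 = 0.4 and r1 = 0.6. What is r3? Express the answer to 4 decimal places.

0.4628

f(0.4) = 0.126320, f(0.6) = -0.267188
r2 = 0.600000 − (-0.267188)·(0.600000 − 0.400000) / (-0.267188 − 0.126320) = 0.600000 − (-0.053438)/(-0.393508) = 0.464202
f(0.464202) = -0.002678
r3 = 0.464202 − (-0.002678)·(0.464202 − 0.600000) / (-0.002678 − (-0.267188)) = 0.464202 − (0.000364)/(0.264510) = 0.462827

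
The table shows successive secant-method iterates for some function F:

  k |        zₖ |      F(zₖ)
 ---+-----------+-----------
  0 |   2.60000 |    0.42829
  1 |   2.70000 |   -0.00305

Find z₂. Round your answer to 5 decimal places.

z₂ = 2.70000 − (-0.00305)·(2.70000 − 2.60000) / (-0.00305 − 0.42829)
   = 2.70000 − (-0.0003050)/(-0.4313400) = 2.6992929

2.69929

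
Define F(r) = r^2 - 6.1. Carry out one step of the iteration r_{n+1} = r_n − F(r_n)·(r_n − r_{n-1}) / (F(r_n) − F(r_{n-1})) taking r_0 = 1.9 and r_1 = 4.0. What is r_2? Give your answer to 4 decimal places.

2.3220

F(1.9) = -2.490000, F(4.0) = 9.900000
r_2 = 4.000000 − 9.900000·(4.000000 − 1.900000) / (9.900000 − (-2.490000)) = 4.000000 − (20.790000)/(12.390000) = 2.322034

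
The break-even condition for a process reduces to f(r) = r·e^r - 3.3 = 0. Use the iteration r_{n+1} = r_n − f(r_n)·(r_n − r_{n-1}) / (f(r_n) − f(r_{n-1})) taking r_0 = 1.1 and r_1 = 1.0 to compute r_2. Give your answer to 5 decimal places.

f(1.1) = 0.0045826, f(1.0) = -0.5817182
r_2 = 1.0000000 − (-0.5817182)·(1.0000000 − 1.1000000) / (-0.5817182 − 0.0045826) = 1.0000000 − (0.0581718)/(-0.5863008) = 1.0992184

1.09922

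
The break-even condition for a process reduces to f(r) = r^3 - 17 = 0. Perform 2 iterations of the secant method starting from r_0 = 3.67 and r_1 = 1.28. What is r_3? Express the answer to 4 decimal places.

f(3.67) = 32.430863, f(1.28) = -14.902848
r_2 = 1.280000 − (-14.902848)·(1.280000 − 3.670000) / (-14.902848 − 32.430863) = 1.280000 − (35.617807)/(-47.333711) = 2.032483
f(2.032483) = -8.603840
r_3 = 2.032483 − (-8.603840)·(2.032483 − 1.280000) / (-8.603840 − (-14.902848)) = 2.032483 − (-6.474243)/(6.299008) = 3.060302

3.0603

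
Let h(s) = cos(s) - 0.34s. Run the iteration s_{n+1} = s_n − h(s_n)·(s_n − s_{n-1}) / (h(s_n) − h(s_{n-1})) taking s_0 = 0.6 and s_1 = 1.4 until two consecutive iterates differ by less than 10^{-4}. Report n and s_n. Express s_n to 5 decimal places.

n = 5, s_n = 1.16393

h(0.6) = 0.6213356, h(1.4) = -0.3060329
s_2 = 1.4000000 − (-0.3060329)·(0.8000000)/(-0.9273685) = 1.1359989;  |Δ| = 0.2640011
h(1.1359989) = 0.0349870
s_3 = 1.1359989 − 0.0349870·(-0.2640011)/(0.3410199) = 1.1630842;  |Δ| = 0.0270853
h(1.1630842) = 0.0010614
s_4 = 1.1630842 − 0.0010614·(0.0270853)/(-0.0339256) = 1.1639316;  |Δ| = 0.0008474
h(1.1639316) = -0.0000048
s_5 = 1.1639316 − (-0.0000048)·(0.0008474)/(-0.0010662) = 1.1639278;  |Δ| = 0.0000038
|s_5 − s_4| = 0.0000038 < 10^{-4}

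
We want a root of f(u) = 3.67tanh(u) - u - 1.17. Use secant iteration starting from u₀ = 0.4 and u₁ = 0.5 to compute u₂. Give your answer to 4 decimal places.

f(0.4) = -0.175587, f(0.5) = 0.025970
u₂ = 0.500000 − 0.025970·(0.500000 − 0.400000) / (0.025970 − (-0.175587)) = 0.500000 − (0.002597)/(0.201557) = 0.487115

0.4871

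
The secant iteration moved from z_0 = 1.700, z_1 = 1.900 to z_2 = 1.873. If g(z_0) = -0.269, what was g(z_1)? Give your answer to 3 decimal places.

The secant line through (1.700, -0.269) and (1.900, g(z_1)) crosses zero at z_2 = 1.873.
So (1.700, -0.269), (1.900, g(z_1)), (1.873, 0) are collinear:
g(z_1) = -0.269 · (1.900 − 1.873) / (1.700 − 1.873) = -0.269 · (0.02700)/(-0.17300) = 0.04198

0.042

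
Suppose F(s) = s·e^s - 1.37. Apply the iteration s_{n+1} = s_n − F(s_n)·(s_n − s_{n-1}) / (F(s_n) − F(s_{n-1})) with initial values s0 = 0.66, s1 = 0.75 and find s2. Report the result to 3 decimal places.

F(0.66) = -0.09304, F(0.75) = 0.21775
s2 = 0.75000 − 0.21775·(0.75000 − 0.66000) / (0.21775 − (-0.09304)) = 0.75000 − (0.01960)/(0.31079) = 0.68694

0.687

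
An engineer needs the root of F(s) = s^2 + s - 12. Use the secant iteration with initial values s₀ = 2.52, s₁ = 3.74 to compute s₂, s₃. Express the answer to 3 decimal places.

F(2.52) = -3.12960, F(3.74) = 5.72760
s₂ = 3.74000 − 5.72760·(3.74000 − 2.52000) / (5.72760 − (-3.12960)) = 3.74000 − (6.98767)/(8.85720) = 2.95107
F(2.95107) = -0.34009
s₃ = 2.95107 − (-0.34009)·(2.95107 − 3.74000) / (-0.34009 − 5.72760) = 2.95107 − (0.26830)/(-6.06769) = 2.99529

2.951, 2.995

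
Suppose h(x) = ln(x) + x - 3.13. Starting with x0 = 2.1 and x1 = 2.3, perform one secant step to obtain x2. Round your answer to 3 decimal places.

2.298

h(2.1) = -0.28806, h(2.3) = 0.00291
x2 = 2.30000 − 0.00291·(2.30000 − 2.10000) / (0.00291 − (-0.28806)) = 2.30000 − (0.00058)/(0.29097) = 2.29800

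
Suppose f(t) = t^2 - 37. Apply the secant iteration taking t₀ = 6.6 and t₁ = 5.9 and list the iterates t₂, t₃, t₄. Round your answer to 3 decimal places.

6.075, 6.083, 6.083

f(6.6) = 6.56000, f(5.9) = -2.19000
t₂ = 5.90000 − (-2.19000)·(5.90000 − 6.60000) / (-2.19000 − 6.56000) = 5.90000 − (1.53300)/(-8.75000) = 6.07520
f(6.07520) = -0.09194
t₃ = 6.07520 − (-0.09194)·(6.07520 − 5.90000) / (-0.09194 − (-2.19000)) = 6.07520 − (-0.01611)/(2.09806) = 6.08288
f(6.08288) = 0.00140
t₄ = 6.08288 − 0.00140·(6.08288 − 6.07520) / (0.00140 − (-0.09194)) = 6.08288 − (0.00001)/(0.09335) = 6.08276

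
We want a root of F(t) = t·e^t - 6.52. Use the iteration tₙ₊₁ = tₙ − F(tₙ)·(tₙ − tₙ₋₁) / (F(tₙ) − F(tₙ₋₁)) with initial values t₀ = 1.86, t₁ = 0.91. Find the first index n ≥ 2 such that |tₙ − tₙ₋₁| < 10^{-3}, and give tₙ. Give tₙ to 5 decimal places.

F(1.86) = 5.4281504, F(0.91) = -4.2592665
t₂ = 0.9100000 − (-4.2592665)·(-0.9500000)/(-9.6874169) = 1.3276865;  |Δ| = 0.4176865
F(1.3276865) = -1.5115603
t₃ = 1.3276865 − (-1.5115603)·(0.4176865)/(2.7477062) = 1.5574630;  |Δ| = 0.2297765
F(1.5574630) = 0.8729082
t₄ = 1.5574630 − 0.8729082·(0.2297765)/(2.3844684) = 1.4733462;  |Δ| = 0.0841168
F(1.4733462) = -0.0905927
t₅ = 1.4733462 − (-0.0905927)·(-0.0841168)/(-0.9635008) = 1.4812552;  |Δ| = 0.0079090
F(1.4812552) = -0.0047530
t₆ = 1.4812552 − (-0.0047530)·(0.0079090)/(0.0858396) = 1.4816932;  |Δ| = 0.0004379
|t₆ − t₅| = 0.0004379 < 10^{-3}

n = 6, tₙ = 1.48169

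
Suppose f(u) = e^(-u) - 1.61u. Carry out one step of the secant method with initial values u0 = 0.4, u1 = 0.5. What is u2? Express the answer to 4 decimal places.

0.4117

f(0.4) = 0.026320, f(0.5) = -0.198469
u2 = 0.500000 − (-0.198469)·(0.500000 − 0.400000) / (-0.198469 − 0.026320) = 0.500000 − (-0.019847)/(-0.224789) = 0.411709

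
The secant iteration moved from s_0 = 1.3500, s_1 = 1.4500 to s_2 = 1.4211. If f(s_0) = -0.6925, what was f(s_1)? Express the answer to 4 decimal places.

0.2815

The secant line through (1.3500, -0.6925) and (1.4500, f(s_1)) crosses zero at s_2 = 1.4211.
So (1.3500, -0.6925), (1.4500, f(s_1)), (1.4211, 0) are collinear:
f(s_1) = -0.6925 · (1.4500 − 1.4211) / (1.3500 − 1.4211) = -0.6925 · (0.028900)/(-0.071100) = 0.281480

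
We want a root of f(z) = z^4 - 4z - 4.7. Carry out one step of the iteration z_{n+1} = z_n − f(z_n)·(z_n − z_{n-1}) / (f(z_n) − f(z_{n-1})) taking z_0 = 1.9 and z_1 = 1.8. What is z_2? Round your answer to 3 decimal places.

f(1.9) = 0.73210, f(1.8) = -1.40240
z_2 = 1.80000 − (-1.40240)·(1.80000 − 1.90000) / (-1.40240 − 0.73210) = 1.80000 − (0.14024)/(-2.13450) = 1.86570

1.866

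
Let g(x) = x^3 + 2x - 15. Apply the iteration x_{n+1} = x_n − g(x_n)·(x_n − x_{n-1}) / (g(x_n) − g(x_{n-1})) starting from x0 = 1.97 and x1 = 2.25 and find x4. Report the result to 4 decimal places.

2.1971

g(1.97) = -3.414627, g(2.25) = 0.890625
x2 = 2.250000 − 0.890625·(2.250000 − 1.970000) / (0.890625 − (-3.414627)) = 2.250000 − (0.249375)/(4.305252) = 2.192077
g(2.192077) = -0.082481
x3 = 2.192077 − (-0.082481)·(2.192077 − 2.250000) / (-0.082481 − 0.890625) = 2.192077 − (0.004778)/(-0.973106) = 2.196986
g(2.196986) = -0.001728
x4 = 2.196986 − (-0.001728)·(2.196986 − 2.192077) / (-0.001728 − (-0.082481)) = 2.196986 − (-0.000008)/(0.080753) = 2.197091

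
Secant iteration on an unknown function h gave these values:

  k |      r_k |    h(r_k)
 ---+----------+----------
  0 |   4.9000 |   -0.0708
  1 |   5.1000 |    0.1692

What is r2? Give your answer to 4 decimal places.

r2 = 5.1000 − 0.1692·(5.1000 − 4.9000) / (0.1692 − (-0.0708))
   = 5.1000 − (0.033840)/(0.240000) = 4.959000

4.9590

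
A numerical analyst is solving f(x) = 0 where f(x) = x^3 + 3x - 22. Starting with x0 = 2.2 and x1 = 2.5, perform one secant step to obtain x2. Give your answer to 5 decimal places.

2.44257

f(2.2) = -4.7520000, f(2.5) = 1.1250000
x2 = 2.5000000 − 1.1250000·(2.5000000 − 2.2000000) / (1.1250000 − (-4.7520000)) = 2.5000000 − (0.3375000)/(5.8770000) = 2.4425727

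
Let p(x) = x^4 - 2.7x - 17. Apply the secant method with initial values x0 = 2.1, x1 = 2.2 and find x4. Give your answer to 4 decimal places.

p(2.1) = -3.221900, p(2.2) = 0.485600
x2 = 2.200000 − 0.485600·(2.200000 − 2.100000) / (0.485600 − (-3.221900)) = 2.200000 − (0.048560)/(3.707500) = 2.186902
p(2.186902) = -0.031934
x3 = 2.186902 − (-0.031934)·(2.186902 − 2.200000) / (-0.031934 − 0.485600) = 2.186902 − (0.000418)/(-0.517534) = 2.187710
p(2.187710) = -0.000286
x4 = 2.187710 − (-0.000286)·(2.187710 − 2.186902) / (-0.000286 − (-0.031934)) = 2.187710 − (0.000000)/(0.031648) = 2.187718

2.1877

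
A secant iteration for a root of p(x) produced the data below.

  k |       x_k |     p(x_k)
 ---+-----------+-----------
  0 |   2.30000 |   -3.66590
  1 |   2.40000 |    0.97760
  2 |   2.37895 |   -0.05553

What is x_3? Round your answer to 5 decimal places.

x_3 = 2.37895 − (-0.05553)·(2.37895 − 2.40000) / (-0.05553 − 0.97760)
   = 2.37895 − (0.0011689)/(-1.0331300) = 2.3800814

2.38008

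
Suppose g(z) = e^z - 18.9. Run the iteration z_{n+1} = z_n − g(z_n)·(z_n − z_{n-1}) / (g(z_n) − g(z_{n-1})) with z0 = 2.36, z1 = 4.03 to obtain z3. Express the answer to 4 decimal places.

2.8121

g(2.36) = -8.309049, g(4.03) = 37.360911
z2 = 4.030000 − 37.360911·(4.030000 − 2.360000) / (37.360911 − (-8.309049)) = 4.030000 − (62.392722)/(45.669960) = 2.663835
g(2.663835) = -4.548786
z3 = 2.663835 − (-4.548786)·(2.663835 − 4.030000) / (-4.548786 − 37.360911) = 2.663835 − (6.214394)/(-41.909697) = 2.812115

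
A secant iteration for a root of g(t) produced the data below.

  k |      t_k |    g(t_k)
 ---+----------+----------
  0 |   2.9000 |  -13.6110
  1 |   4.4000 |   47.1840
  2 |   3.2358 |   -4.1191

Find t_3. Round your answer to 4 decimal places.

3.3293

t_3 = 3.2358 − (-4.1191)·(3.2358 − 4.4000) / (-4.1191 − 47.1840)
   = 3.2358 − (4.795456)/(-51.303100) = 3.329273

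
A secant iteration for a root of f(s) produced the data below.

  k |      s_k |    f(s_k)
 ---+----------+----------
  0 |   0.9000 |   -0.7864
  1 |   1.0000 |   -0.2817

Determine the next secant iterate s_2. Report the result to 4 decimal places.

1.0558

s_2 = 1.0000 − (-0.2817)·(1.0000 − 0.9000) / (-0.2817 − (-0.7864))
   = 1.0000 − (-0.028170)/(0.504700) = 1.055815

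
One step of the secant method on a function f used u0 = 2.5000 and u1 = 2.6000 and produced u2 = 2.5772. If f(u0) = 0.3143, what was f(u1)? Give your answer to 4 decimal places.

-0.0928

The secant line through (2.5000, 0.3143) and (2.6000, f(u1)) crosses zero at u2 = 2.5772.
So (2.5000, 0.3143), (2.6000, f(u1)), (2.5772, 0) are collinear:
f(u1) = 0.3143 · (2.6000 − 2.5772) / (2.5000 − 2.5772) = 0.3143 · (0.022800)/(-0.077200) = -0.092824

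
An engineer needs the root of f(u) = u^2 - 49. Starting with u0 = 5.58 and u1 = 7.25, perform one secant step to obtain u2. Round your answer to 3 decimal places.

6.972

f(5.58) = -17.86360, f(7.25) = 3.56250
u2 = 7.25000 − 3.56250·(7.25000 − 5.58000) / (3.56250 − (-17.86360)) = 7.25000 − (5.94937)/(21.42610) = 6.97233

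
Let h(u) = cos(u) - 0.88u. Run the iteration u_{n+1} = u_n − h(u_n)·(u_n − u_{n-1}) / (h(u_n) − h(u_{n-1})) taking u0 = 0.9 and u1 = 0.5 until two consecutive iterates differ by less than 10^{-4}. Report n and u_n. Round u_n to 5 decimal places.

h(0.9) = -0.1703900, h(0.5) = 0.4375826
u2 = 0.5000000 − 0.4375826·(-0.4000000)/(0.6079726) = 0.7878962;  |Δ| = 0.2878962
h(0.7878962) = 0.0119895
u3 = 0.7878962 − 0.0119895·(0.2878962)/(-0.4255931) = 0.7960066;  |Δ| = 0.0081104
h(0.7960066) = -0.0009200
u4 = 0.7960066 − (-0.0009200)·(0.0081104)/(-0.0129095) = 0.7954286;  |Δ| = 0.0005780
h(0.7954286) = 0.0000015
u5 = 0.7954286 − 0.0000015·(-0.0005780)/(0.0009215) = 0.7954296;  |Δ| = 0.0000010
|u5 − u4| = 0.0000010 < 10^{-4}

n = 5, u_n = 0.79543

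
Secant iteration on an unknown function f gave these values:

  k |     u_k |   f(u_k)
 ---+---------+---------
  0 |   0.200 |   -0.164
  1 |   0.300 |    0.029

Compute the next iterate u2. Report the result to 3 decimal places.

0.285

u2 = 0.300 − 0.029·(0.300 − 0.200) / (0.029 − (-0.164))
   = 0.300 − (0.00290)/(0.19300) = 0.28497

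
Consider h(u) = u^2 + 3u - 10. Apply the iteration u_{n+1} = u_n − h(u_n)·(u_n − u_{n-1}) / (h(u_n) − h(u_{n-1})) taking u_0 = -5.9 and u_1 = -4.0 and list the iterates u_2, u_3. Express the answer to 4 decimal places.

-4.8696, -5.0222

h(-5.9) = 7.110000, h(-4.0) = -6.000000
u_2 = -4.000000 − (-6.000000)·(-4.000000 − (-5.900000)) / (-6.000000 − 7.110000) = -4.000000 − (-11.400000)/(-13.110000) = -4.869565
h(-4.869565) = -0.896030
u_3 = -4.869565 − (-0.896030)·(-4.869565 − (-4.000000)) / (-0.896030 − (-6.000000)) = -4.869565 − (0.779157)/(5.103970) = -5.022222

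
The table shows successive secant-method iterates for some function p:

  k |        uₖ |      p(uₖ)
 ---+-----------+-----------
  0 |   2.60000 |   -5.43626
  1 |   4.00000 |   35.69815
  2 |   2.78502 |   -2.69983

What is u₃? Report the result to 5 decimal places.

2.87045

u₃ = 2.78502 − (-2.69983)·(2.78502 − 4.00000) / (-2.69983 − 35.69815)
   = 2.78502 − (3.2802395)/(-38.3979800) = 2.8704474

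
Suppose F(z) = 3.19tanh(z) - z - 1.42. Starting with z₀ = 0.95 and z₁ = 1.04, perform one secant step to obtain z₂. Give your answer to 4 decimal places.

0.9788

F(0.95) = -0.010092, F(1.04) = 0.021463
z₂ = 1.040000 − 0.021463·(1.040000 − 0.950000) / (0.021463 − (-0.010092)) = 1.040000 − (0.001932)/(0.031555) = 0.978784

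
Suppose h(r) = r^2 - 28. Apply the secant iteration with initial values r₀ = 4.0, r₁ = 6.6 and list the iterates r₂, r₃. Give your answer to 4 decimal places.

5.1321, 5.2737

h(4.0) = -12.000000, h(6.6) = 15.560000
r₂ = 6.600000 − 15.560000·(6.600000 − 4.000000) / (15.560000 − (-12.000000)) = 6.600000 − (40.456000)/(27.560000) = 5.132075
h(5.132075) = -1.661801
r₃ = 5.132075 − (-1.661801)·(5.132075 − 6.600000) / (-1.661801 − 15.560000) = 5.132075 − (2.439399)/(-17.221801) = 5.273721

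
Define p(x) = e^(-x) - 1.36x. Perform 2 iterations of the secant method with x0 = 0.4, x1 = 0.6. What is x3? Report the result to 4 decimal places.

0.4628

p(0.4) = 0.126320, p(0.6) = -0.267188
x2 = 0.600000 − (-0.267188)·(0.600000 − 0.400000) / (-0.267188 − 0.126320) = 0.600000 − (-0.053438)/(-0.393508) = 0.464202
p(0.464202) = -0.002678
x3 = 0.464202 − (-0.002678)·(0.464202 − 0.600000) / (-0.002678 − (-0.267188)) = 0.464202 − (0.000364)/(0.264510) = 0.462827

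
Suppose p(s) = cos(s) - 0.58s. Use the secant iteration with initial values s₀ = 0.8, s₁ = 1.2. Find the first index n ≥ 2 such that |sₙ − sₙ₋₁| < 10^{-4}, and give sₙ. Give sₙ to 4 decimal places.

n = 5, sₙ = 0.9719

p(0.8) = 0.232707, p(1.2) = -0.333642
s₂ = 1.200000 − (-0.333642)·(0.400000)/(-0.566349) = 0.964356;  |Δ| = 0.235644
p(0.964356) = 0.010620
s₃ = 0.964356 − 0.010620·(-0.235644)/(0.344262) = 0.971625;  |Δ| = 0.007269
p(0.971625) = 0.000416
s₄ = 0.971625 − 0.000416·(0.007269)/(-0.010204) = 0.971921;  |Δ| = 0.000296
p(0.971921) = -0.000001
s₅ = 0.971921 − (-0.000001)·(0.000296)/(-0.000416) = 0.971921;  |Δ| = 0.000000
|s₅ − s₄| = 0.000000 < 10^{-4}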